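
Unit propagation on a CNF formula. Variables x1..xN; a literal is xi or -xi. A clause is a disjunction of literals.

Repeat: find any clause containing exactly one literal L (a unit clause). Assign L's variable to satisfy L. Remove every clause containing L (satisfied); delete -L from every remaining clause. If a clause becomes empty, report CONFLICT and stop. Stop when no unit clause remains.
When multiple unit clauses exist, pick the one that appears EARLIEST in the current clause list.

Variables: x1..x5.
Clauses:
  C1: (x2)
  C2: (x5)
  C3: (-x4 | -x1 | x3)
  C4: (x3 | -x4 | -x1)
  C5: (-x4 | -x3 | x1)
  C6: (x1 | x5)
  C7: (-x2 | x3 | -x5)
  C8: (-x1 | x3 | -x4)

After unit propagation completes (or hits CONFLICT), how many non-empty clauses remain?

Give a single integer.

Answer: 1

Derivation:
unit clause [2] forces x2=T; simplify:
  drop -2 from [-2, 3, -5] -> [3, -5]
  satisfied 1 clause(s); 7 remain; assigned so far: [2]
unit clause [5] forces x5=T; simplify:
  drop -5 from [3, -5] -> [3]
  satisfied 2 clause(s); 5 remain; assigned so far: [2, 5]
unit clause [3] forces x3=T; simplify:
  drop -3 from [-4, -3, 1] -> [-4, 1]
  satisfied 4 clause(s); 1 remain; assigned so far: [2, 3, 5]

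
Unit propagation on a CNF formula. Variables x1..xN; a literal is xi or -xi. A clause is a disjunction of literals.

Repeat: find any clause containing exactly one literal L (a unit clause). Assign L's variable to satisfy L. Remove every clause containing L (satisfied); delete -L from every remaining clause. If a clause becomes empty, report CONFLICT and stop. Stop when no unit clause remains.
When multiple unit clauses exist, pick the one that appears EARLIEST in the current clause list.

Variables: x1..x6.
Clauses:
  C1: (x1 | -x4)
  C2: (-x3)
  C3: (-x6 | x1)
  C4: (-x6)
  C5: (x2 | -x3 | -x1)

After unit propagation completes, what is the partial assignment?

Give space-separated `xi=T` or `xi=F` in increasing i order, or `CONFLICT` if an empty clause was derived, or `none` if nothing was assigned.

Answer: x3=F x6=F

Derivation:
unit clause [-3] forces x3=F; simplify:
  satisfied 2 clause(s); 3 remain; assigned so far: [3]
unit clause [-6] forces x6=F; simplify:
  satisfied 2 clause(s); 1 remain; assigned so far: [3, 6]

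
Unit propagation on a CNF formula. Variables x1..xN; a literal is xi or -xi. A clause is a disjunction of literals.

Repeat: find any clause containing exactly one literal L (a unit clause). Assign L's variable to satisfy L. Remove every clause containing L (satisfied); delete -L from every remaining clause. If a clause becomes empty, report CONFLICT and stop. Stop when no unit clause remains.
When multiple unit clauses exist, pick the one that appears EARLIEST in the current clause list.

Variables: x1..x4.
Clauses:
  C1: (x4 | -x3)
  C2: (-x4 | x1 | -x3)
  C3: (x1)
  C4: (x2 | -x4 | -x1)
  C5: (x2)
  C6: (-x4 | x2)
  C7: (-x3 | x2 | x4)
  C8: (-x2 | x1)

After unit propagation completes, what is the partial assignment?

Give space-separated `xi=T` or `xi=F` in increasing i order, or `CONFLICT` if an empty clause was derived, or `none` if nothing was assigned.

Answer: x1=T x2=T

Derivation:
unit clause [1] forces x1=T; simplify:
  drop -1 from [2, -4, -1] -> [2, -4]
  satisfied 3 clause(s); 5 remain; assigned so far: [1]
unit clause [2] forces x2=T; simplify:
  satisfied 4 clause(s); 1 remain; assigned so far: [1, 2]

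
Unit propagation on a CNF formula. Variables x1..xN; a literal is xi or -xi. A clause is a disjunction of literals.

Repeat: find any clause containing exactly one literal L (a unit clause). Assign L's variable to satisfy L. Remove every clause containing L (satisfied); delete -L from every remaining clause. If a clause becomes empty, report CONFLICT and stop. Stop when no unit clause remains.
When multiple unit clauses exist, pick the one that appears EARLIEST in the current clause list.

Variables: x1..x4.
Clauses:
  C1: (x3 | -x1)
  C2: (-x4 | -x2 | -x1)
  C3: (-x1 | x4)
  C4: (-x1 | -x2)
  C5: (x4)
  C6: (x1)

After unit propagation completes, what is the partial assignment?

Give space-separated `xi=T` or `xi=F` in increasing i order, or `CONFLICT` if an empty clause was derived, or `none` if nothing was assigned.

Answer: x1=T x2=F x3=T x4=T

Derivation:
unit clause [4] forces x4=T; simplify:
  drop -4 from [-4, -2, -1] -> [-2, -1]
  satisfied 2 clause(s); 4 remain; assigned so far: [4]
unit clause [1] forces x1=T; simplify:
  drop -1 from [3, -1] -> [3]
  drop -1 from [-2, -1] -> [-2]
  drop -1 from [-1, -2] -> [-2]
  satisfied 1 clause(s); 3 remain; assigned so far: [1, 4]
unit clause [3] forces x3=T; simplify:
  satisfied 1 clause(s); 2 remain; assigned so far: [1, 3, 4]
unit clause [-2] forces x2=F; simplify:
  satisfied 2 clause(s); 0 remain; assigned so far: [1, 2, 3, 4]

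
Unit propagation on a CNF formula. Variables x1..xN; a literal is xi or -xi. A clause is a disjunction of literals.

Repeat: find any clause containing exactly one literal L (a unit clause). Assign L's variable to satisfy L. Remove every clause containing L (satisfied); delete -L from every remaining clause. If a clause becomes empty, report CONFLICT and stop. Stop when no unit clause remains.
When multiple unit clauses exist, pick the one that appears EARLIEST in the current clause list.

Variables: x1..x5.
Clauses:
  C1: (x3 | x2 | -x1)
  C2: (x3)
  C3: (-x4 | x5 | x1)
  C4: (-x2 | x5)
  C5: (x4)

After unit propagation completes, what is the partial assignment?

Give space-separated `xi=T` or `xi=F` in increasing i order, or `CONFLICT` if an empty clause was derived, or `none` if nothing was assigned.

Answer: x3=T x4=T

Derivation:
unit clause [3] forces x3=T; simplify:
  satisfied 2 clause(s); 3 remain; assigned so far: [3]
unit clause [4] forces x4=T; simplify:
  drop -4 from [-4, 5, 1] -> [5, 1]
  satisfied 1 clause(s); 2 remain; assigned so far: [3, 4]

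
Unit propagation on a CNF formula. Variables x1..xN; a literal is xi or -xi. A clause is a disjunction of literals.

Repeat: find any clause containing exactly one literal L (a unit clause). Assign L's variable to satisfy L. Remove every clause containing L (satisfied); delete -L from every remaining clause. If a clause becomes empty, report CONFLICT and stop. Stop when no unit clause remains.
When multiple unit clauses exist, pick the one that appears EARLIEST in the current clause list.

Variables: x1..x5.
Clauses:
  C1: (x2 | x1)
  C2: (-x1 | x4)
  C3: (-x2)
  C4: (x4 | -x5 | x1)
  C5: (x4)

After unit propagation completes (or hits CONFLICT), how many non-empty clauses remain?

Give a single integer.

unit clause [-2] forces x2=F; simplify:
  drop 2 from [2, 1] -> [1]
  satisfied 1 clause(s); 4 remain; assigned so far: [2]
unit clause [1] forces x1=T; simplify:
  drop -1 from [-1, 4] -> [4]
  satisfied 2 clause(s); 2 remain; assigned so far: [1, 2]
unit clause [4] forces x4=T; simplify:
  satisfied 2 clause(s); 0 remain; assigned so far: [1, 2, 4]

Answer: 0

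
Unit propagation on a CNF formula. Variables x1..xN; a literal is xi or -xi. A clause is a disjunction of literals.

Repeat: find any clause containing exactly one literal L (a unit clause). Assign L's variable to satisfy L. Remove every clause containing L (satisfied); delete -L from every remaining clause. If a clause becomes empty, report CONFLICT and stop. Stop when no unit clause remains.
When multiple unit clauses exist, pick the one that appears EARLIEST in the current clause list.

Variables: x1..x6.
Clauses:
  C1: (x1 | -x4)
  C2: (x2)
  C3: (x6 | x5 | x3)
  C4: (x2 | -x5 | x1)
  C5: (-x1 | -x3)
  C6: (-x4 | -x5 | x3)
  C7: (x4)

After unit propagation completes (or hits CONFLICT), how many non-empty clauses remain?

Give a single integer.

Answer: 0

Derivation:
unit clause [2] forces x2=T; simplify:
  satisfied 2 clause(s); 5 remain; assigned so far: [2]
unit clause [4] forces x4=T; simplify:
  drop -4 from [1, -4] -> [1]
  drop -4 from [-4, -5, 3] -> [-5, 3]
  satisfied 1 clause(s); 4 remain; assigned so far: [2, 4]
unit clause [1] forces x1=T; simplify:
  drop -1 from [-1, -3] -> [-3]
  satisfied 1 clause(s); 3 remain; assigned so far: [1, 2, 4]
unit clause [-3] forces x3=F; simplify:
  drop 3 from [6, 5, 3] -> [6, 5]
  drop 3 from [-5, 3] -> [-5]
  satisfied 1 clause(s); 2 remain; assigned so far: [1, 2, 3, 4]
unit clause [-5] forces x5=F; simplify:
  drop 5 from [6, 5] -> [6]
  satisfied 1 clause(s); 1 remain; assigned so far: [1, 2, 3, 4, 5]
unit clause [6] forces x6=T; simplify:
  satisfied 1 clause(s); 0 remain; assigned so far: [1, 2, 3, 4, 5, 6]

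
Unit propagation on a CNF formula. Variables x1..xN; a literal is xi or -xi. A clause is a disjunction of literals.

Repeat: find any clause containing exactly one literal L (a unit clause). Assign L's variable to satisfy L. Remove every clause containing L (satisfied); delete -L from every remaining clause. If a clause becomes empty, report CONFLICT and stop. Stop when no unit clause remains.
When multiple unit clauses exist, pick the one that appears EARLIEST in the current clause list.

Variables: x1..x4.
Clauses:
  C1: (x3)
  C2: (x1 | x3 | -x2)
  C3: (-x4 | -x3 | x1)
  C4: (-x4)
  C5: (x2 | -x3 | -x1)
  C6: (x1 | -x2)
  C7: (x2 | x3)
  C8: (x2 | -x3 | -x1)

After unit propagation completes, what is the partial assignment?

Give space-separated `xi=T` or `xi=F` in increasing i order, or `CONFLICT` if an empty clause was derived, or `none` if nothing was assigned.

Answer: x3=T x4=F

Derivation:
unit clause [3] forces x3=T; simplify:
  drop -3 from [-4, -3, 1] -> [-4, 1]
  drop -3 from [2, -3, -1] -> [2, -1]
  drop -3 from [2, -3, -1] -> [2, -1]
  satisfied 3 clause(s); 5 remain; assigned so far: [3]
unit clause [-4] forces x4=F; simplify:
  satisfied 2 clause(s); 3 remain; assigned so far: [3, 4]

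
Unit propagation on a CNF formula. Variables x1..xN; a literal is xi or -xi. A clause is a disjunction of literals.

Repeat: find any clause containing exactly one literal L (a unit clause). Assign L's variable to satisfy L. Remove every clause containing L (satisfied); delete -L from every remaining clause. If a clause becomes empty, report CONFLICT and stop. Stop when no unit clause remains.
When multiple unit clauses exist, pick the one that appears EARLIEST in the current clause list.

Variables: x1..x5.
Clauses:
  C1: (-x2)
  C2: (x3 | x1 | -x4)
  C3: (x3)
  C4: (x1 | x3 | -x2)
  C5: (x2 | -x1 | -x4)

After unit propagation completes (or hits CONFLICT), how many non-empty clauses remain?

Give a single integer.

Answer: 1

Derivation:
unit clause [-2] forces x2=F; simplify:
  drop 2 from [2, -1, -4] -> [-1, -4]
  satisfied 2 clause(s); 3 remain; assigned so far: [2]
unit clause [3] forces x3=T; simplify:
  satisfied 2 clause(s); 1 remain; assigned so far: [2, 3]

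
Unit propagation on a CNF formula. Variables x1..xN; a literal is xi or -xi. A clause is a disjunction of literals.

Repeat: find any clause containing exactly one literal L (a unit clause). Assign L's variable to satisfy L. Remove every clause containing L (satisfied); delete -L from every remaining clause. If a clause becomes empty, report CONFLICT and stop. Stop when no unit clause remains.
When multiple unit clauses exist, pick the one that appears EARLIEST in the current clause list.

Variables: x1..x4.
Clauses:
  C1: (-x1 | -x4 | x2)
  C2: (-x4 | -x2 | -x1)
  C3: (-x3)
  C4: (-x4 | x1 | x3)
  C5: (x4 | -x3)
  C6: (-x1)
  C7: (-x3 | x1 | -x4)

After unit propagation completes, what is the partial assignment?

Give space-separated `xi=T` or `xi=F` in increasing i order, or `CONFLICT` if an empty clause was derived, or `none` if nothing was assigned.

Answer: x1=F x3=F x4=F

Derivation:
unit clause [-3] forces x3=F; simplify:
  drop 3 from [-4, 1, 3] -> [-4, 1]
  satisfied 3 clause(s); 4 remain; assigned so far: [3]
unit clause [-1] forces x1=F; simplify:
  drop 1 from [-4, 1] -> [-4]
  satisfied 3 clause(s); 1 remain; assigned so far: [1, 3]
unit clause [-4] forces x4=F; simplify:
  satisfied 1 clause(s); 0 remain; assigned so far: [1, 3, 4]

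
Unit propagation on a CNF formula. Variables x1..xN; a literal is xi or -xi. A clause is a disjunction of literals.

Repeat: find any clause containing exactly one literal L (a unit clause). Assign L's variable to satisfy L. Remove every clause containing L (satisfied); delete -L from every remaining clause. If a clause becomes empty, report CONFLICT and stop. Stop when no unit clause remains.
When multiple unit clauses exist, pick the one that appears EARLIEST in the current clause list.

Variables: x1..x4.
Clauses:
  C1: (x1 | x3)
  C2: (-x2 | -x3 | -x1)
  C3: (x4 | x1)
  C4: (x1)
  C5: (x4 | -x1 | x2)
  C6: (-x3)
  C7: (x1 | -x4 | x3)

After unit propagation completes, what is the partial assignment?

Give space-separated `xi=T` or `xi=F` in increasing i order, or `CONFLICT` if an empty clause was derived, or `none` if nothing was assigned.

Answer: x1=T x3=F

Derivation:
unit clause [1] forces x1=T; simplify:
  drop -1 from [-2, -3, -1] -> [-2, -3]
  drop -1 from [4, -1, 2] -> [4, 2]
  satisfied 4 clause(s); 3 remain; assigned so far: [1]
unit clause [-3] forces x3=F; simplify:
  satisfied 2 clause(s); 1 remain; assigned so far: [1, 3]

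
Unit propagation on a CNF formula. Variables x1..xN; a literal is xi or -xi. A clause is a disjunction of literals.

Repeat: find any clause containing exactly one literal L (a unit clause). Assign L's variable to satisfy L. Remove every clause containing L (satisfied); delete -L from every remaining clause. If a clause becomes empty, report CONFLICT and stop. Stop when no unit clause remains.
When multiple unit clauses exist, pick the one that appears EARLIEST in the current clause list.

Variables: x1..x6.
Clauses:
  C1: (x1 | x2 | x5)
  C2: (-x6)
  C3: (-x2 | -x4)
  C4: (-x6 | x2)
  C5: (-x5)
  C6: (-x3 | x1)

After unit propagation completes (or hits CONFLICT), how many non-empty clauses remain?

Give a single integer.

unit clause [-6] forces x6=F; simplify:
  satisfied 2 clause(s); 4 remain; assigned so far: [6]
unit clause [-5] forces x5=F; simplify:
  drop 5 from [1, 2, 5] -> [1, 2]
  satisfied 1 clause(s); 3 remain; assigned so far: [5, 6]

Answer: 3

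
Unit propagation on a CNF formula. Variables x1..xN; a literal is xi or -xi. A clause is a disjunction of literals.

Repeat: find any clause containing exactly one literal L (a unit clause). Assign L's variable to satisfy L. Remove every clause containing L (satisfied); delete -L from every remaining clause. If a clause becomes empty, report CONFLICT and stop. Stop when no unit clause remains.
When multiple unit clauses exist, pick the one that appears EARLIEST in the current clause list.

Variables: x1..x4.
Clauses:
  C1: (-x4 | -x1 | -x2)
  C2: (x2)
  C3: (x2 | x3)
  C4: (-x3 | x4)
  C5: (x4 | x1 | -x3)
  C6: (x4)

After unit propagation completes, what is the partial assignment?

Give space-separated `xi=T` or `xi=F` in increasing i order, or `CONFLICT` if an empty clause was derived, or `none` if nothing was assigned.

unit clause [2] forces x2=T; simplify:
  drop -2 from [-4, -1, -2] -> [-4, -1]
  satisfied 2 clause(s); 4 remain; assigned so far: [2]
unit clause [4] forces x4=T; simplify:
  drop -4 from [-4, -1] -> [-1]
  satisfied 3 clause(s); 1 remain; assigned so far: [2, 4]
unit clause [-1] forces x1=F; simplify:
  satisfied 1 clause(s); 0 remain; assigned so far: [1, 2, 4]

Answer: x1=F x2=T x4=T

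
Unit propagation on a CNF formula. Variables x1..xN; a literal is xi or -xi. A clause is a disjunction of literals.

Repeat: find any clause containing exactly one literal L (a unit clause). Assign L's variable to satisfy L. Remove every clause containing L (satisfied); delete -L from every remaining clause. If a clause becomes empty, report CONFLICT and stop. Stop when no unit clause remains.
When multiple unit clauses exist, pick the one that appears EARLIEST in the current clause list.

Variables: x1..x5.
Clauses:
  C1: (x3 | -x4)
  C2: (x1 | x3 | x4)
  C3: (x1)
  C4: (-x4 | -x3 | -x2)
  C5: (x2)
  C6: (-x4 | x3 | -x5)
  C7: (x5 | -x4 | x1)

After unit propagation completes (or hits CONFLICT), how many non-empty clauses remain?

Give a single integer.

unit clause [1] forces x1=T; simplify:
  satisfied 3 clause(s); 4 remain; assigned so far: [1]
unit clause [2] forces x2=T; simplify:
  drop -2 from [-4, -3, -2] -> [-4, -3]
  satisfied 1 clause(s); 3 remain; assigned so far: [1, 2]

Answer: 3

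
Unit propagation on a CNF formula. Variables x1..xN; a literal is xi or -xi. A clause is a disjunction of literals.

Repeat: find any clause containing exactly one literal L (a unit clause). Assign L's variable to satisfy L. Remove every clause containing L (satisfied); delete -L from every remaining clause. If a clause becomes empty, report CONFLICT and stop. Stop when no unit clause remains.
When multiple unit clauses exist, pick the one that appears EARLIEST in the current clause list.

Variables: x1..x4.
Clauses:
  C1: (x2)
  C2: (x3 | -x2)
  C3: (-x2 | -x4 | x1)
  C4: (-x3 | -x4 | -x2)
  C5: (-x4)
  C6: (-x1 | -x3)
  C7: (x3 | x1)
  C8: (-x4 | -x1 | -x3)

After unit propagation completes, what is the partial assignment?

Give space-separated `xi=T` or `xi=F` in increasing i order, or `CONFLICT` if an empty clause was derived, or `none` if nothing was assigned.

unit clause [2] forces x2=T; simplify:
  drop -2 from [3, -2] -> [3]
  drop -2 from [-2, -4, 1] -> [-4, 1]
  drop -2 from [-3, -4, -2] -> [-3, -4]
  satisfied 1 clause(s); 7 remain; assigned so far: [2]
unit clause [3] forces x3=T; simplify:
  drop -3 from [-3, -4] -> [-4]
  drop -3 from [-1, -3] -> [-1]
  drop -3 from [-4, -1, -3] -> [-4, -1]
  satisfied 2 clause(s); 5 remain; assigned so far: [2, 3]
unit clause [-4] forces x4=F; simplify:
  satisfied 4 clause(s); 1 remain; assigned so far: [2, 3, 4]
unit clause [-1] forces x1=F; simplify:
  satisfied 1 clause(s); 0 remain; assigned so far: [1, 2, 3, 4]

Answer: x1=F x2=T x3=T x4=F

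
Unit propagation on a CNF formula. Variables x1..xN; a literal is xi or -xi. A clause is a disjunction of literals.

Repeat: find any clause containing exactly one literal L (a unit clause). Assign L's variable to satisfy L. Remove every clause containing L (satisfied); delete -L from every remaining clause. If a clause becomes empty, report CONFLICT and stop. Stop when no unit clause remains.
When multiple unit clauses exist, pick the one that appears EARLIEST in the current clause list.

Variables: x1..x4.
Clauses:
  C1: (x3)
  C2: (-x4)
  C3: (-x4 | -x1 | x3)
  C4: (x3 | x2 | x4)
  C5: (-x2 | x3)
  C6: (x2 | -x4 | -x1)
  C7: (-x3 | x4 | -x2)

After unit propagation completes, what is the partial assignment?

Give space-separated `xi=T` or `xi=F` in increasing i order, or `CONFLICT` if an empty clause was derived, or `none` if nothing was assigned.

Answer: x2=F x3=T x4=F

Derivation:
unit clause [3] forces x3=T; simplify:
  drop -3 from [-3, 4, -2] -> [4, -2]
  satisfied 4 clause(s); 3 remain; assigned so far: [3]
unit clause [-4] forces x4=F; simplify:
  drop 4 from [4, -2] -> [-2]
  satisfied 2 clause(s); 1 remain; assigned so far: [3, 4]
unit clause [-2] forces x2=F; simplify:
  satisfied 1 clause(s); 0 remain; assigned so far: [2, 3, 4]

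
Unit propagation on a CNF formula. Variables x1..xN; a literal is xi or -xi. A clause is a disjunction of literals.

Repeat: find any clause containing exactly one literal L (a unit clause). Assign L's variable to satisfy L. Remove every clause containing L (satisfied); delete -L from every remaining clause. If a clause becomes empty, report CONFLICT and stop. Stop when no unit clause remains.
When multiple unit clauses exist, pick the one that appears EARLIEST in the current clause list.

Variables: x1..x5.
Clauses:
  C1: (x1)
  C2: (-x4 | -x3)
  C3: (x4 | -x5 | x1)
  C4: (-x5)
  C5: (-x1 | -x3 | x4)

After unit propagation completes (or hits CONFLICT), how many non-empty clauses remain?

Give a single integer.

unit clause [1] forces x1=T; simplify:
  drop -1 from [-1, -3, 4] -> [-3, 4]
  satisfied 2 clause(s); 3 remain; assigned so far: [1]
unit clause [-5] forces x5=F; simplify:
  satisfied 1 clause(s); 2 remain; assigned so far: [1, 5]

Answer: 2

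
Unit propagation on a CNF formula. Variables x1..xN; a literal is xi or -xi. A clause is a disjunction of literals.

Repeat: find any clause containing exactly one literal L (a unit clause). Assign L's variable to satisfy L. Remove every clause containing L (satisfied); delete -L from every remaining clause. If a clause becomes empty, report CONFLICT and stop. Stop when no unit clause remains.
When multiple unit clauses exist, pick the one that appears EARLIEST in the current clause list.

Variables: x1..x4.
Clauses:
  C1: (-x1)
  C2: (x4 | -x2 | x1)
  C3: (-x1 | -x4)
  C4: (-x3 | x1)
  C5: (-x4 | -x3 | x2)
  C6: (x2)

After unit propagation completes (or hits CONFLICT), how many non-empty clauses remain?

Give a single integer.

Answer: 0

Derivation:
unit clause [-1] forces x1=F; simplify:
  drop 1 from [4, -2, 1] -> [4, -2]
  drop 1 from [-3, 1] -> [-3]
  satisfied 2 clause(s); 4 remain; assigned so far: [1]
unit clause [-3] forces x3=F; simplify:
  satisfied 2 clause(s); 2 remain; assigned so far: [1, 3]
unit clause [2] forces x2=T; simplify:
  drop -2 from [4, -2] -> [4]
  satisfied 1 clause(s); 1 remain; assigned so far: [1, 2, 3]
unit clause [4] forces x4=T; simplify:
  satisfied 1 clause(s); 0 remain; assigned so far: [1, 2, 3, 4]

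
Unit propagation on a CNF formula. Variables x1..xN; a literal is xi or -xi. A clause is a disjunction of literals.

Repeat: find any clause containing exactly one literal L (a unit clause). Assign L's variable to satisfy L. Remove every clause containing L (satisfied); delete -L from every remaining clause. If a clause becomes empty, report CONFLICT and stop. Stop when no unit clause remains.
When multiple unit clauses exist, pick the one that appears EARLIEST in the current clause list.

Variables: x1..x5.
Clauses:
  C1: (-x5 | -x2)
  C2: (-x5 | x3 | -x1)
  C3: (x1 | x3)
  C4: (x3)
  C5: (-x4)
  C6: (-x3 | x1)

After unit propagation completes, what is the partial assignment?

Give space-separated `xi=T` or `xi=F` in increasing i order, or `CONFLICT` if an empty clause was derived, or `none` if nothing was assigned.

unit clause [3] forces x3=T; simplify:
  drop -3 from [-3, 1] -> [1]
  satisfied 3 clause(s); 3 remain; assigned so far: [3]
unit clause [-4] forces x4=F; simplify:
  satisfied 1 clause(s); 2 remain; assigned so far: [3, 4]
unit clause [1] forces x1=T; simplify:
  satisfied 1 clause(s); 1 remain; assigned so far: [1, 3, 4]

Answer: x1=T x3=T x4=F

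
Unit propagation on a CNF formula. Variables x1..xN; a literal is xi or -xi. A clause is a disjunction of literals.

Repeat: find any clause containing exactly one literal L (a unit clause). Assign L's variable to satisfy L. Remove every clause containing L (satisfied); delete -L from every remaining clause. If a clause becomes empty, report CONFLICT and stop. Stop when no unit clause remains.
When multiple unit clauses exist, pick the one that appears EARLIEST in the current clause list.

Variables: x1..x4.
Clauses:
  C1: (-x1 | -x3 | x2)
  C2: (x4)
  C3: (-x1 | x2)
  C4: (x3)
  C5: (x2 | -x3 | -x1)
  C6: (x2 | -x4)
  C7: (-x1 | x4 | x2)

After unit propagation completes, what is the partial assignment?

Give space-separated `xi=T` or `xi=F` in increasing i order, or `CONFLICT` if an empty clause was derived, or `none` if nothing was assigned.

Answer: x2=T x3=T x4=T

Derivation:
unit clause [4] forces x4=T; simplify:
  drop -4 from [2, -4] -> [2]
  satisfied 2 clause(s); 5 remain; assigned so far: [4]
unit clause [3] forces x3=T; simplify:
  drop -3 from [-1, -3, 2] -> [-1, 2]
  drop -3 from [2, -3, -1] -> [2, -1]
  satisfied 1 clause(s); 4 remain; assigned so far: [3, 4]
unit clause [2] forces x2=T; simplify:
  satisfied 4 clause(s); 0 remain; assigned so far: [2, 3, 4]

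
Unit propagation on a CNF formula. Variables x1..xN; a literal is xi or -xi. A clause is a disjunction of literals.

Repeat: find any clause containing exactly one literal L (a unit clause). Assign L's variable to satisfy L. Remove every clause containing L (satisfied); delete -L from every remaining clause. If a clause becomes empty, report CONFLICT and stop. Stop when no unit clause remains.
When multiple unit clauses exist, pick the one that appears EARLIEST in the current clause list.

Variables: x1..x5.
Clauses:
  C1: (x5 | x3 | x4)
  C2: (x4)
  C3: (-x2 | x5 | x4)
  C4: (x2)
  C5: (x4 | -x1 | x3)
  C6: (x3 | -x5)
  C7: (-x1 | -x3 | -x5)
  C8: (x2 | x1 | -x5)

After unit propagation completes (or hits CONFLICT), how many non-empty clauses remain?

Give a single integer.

Answer: 2

Derivation:
unit clause [4] forces x4=T; simplify:
  satisfied 4 clause(s); 4 remain; assigned so far: [4]
unit clause [2] forces x2=T; simplify:
  satisfied 2 clause(s); 2 remain; assigned so far: [2, 4]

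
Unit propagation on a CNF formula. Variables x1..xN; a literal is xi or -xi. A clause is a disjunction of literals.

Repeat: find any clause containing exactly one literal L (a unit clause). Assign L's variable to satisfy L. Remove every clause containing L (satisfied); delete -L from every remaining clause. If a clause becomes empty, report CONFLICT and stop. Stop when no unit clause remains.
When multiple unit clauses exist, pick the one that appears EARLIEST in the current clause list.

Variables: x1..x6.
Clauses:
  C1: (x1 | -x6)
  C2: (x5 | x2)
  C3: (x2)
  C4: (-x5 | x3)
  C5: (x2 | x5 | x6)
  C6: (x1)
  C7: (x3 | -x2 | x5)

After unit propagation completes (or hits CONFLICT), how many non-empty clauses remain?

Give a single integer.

unit clause [2] forces x2=T; simplify:
  drop -2 from [3, -2, 5] -> [3, 5]
  satisfied 3 clause(s); 4 remain; assigned so far: [2]
unit clause [1] forces x1=T; simplify:
  satisfied 2 clause(s); 2 remain; assigned so far: [1, 2]

Answer: 2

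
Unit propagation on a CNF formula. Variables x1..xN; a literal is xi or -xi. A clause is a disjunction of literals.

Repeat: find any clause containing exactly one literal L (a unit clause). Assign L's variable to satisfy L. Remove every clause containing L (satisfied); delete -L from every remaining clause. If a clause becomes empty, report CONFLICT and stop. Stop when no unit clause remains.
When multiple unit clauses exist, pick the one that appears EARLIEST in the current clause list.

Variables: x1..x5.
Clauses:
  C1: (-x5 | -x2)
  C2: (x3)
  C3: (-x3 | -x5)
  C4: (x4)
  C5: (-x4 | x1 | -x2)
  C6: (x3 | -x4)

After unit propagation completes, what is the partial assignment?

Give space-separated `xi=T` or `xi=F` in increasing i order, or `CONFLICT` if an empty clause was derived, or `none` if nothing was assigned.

unit clause [3] forces x3=T; simplify:
  drop -3 from [-3, -5] -> [-5]
  satisfied 2 clause(s); 4 remain; assigned so far: [3]
unit clause [-5] forces x5=F; simplify:
  satisfied 2 clause(s); 2 remain; assigned so far: [3, 5]
unit clause [4] forces x4=T; simplify:
  drop -4 from [-4, 1, -2] -> [1, -2]
  satisfied 1 clause(s); 1 remain; assigned so far: [3, 4, 5]

Answer: x3=T x4=T x5=F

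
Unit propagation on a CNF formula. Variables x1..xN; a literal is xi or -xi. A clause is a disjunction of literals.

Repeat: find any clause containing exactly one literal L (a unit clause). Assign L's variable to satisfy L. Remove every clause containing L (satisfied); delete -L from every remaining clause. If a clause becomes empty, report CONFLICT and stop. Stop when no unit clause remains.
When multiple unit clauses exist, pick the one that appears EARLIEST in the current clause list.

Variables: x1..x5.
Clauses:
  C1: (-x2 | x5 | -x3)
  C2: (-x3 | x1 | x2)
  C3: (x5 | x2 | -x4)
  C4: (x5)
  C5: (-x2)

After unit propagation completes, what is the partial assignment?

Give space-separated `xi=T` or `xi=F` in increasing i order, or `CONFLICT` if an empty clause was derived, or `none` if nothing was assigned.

Answer: x2=F x5=T

Derivation:
unit clause [5] forces x5=T; simplify:
  satisfied 3 clause(s); 2 remain; assigned so far: [5]
unit clause [-2] forces x2=F; simplify:
  drop 2 from [-3, 1, 2] -> [-3, 1]
  satisfied 1 clause(s); 1 remain; assigned so far: [2, 5]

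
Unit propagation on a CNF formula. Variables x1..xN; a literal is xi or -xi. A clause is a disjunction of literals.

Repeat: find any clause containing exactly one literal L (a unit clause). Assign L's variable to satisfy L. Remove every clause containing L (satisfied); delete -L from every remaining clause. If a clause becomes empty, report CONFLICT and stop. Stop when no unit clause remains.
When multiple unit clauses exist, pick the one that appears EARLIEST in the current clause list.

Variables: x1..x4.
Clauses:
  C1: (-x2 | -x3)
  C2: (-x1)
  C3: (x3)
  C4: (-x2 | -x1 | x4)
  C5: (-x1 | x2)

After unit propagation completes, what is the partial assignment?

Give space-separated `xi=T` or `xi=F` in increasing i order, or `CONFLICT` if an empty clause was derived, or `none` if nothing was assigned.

unit clause [-1] forces x1=F; simplify:
  satisfied 3 clause(s); 2 remain; assigned so far: [1]
unit clause [3] forces x3=T; simplify:
  drop -3 from [-2, -3] -> [-2]
  satisfied 1 clause(s); 1 remain; assigned so far: [1, 3]
unit clause [-2] forces x2=F; simplify:
  satisfied 1 clause(s); 0 remain; assigned so far: [1, 2, 3]

Answer: x1=F x2=F x3=T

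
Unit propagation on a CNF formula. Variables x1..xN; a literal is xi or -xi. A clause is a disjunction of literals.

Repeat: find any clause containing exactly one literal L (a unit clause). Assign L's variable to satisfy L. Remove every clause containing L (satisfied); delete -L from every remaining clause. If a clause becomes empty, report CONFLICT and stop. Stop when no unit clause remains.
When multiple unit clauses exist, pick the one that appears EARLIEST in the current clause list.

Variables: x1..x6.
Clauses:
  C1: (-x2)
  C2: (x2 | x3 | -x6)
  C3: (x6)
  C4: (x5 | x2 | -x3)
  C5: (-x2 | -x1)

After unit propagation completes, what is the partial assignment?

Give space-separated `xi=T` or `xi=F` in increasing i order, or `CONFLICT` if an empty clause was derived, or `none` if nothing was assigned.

unit clause [-2] forces x2=F; simplify:
  drop 2 from [2, 3, -6] -> [3, -6]
  drop 2 from [5, 2, -3] -> [5, -3]
  satisfied 2 clause(s); 3 remain; assigned so far: [2]
unit clause [6] forces x6=T; simplify:
  drop -6 from [3, -6] -> [3]
  satisfied 1 clause(s); 2 remain; assigned so far: [2, 6]
unit clause [3] forces x3=T; simplify:
  drop -3 from [5, -3] -> [5]
  satisfied 1 clause(s); 1 remain; assigned so far: [2, 3, 6]
unit clause [5] forces x5=T; simplify:
  satisfied 1 clause(s); 0 remain; assigned so far: [2, 3, 5, 6]

Answer: x2=F x3=T x5=T x6=T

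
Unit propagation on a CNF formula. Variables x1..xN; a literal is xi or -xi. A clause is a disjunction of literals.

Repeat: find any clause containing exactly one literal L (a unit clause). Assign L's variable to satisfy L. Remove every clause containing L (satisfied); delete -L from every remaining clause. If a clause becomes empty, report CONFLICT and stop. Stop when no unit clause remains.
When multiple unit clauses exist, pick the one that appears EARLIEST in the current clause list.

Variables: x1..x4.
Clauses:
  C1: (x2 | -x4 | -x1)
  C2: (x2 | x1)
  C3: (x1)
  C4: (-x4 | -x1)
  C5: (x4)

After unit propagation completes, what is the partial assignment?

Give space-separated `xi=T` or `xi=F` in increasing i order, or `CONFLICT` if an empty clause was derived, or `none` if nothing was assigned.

unit clause [1] forces x1=T; simplify:
  drop -1 from [2, -4, -1] -> [2, -4]
  drop -1 from [-4, -1] -> [-4]
  satisfied 2 clause(s); 3 remain; assigned so far: [1]
unit clause [-4] forces x4=F; simplify:
  drop 4 from [4] -> [] (empty!)
  satisfied 2 clause(s); 1 remain; assigned so far: [1, 4]
CONFLICT (empty clause)

Answer: CONFLICT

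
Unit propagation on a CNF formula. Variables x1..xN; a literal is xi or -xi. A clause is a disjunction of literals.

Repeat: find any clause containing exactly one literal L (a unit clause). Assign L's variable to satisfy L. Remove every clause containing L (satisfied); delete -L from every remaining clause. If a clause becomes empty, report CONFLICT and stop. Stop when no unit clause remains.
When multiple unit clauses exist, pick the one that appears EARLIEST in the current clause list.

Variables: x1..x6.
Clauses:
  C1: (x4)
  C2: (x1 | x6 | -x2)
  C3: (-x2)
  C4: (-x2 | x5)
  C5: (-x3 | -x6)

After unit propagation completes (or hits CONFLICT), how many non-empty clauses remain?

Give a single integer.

Answer: 1

Derivation:
unit clause [4] forces x4=T; simplify:
  satisfied 1 clause(s); 4 remain; assigned so far: [4]
unit clause [-2] forces x2=F; simplify:
  satisfied 3 clause(s); 1 remain; assigned so far: [2, 4]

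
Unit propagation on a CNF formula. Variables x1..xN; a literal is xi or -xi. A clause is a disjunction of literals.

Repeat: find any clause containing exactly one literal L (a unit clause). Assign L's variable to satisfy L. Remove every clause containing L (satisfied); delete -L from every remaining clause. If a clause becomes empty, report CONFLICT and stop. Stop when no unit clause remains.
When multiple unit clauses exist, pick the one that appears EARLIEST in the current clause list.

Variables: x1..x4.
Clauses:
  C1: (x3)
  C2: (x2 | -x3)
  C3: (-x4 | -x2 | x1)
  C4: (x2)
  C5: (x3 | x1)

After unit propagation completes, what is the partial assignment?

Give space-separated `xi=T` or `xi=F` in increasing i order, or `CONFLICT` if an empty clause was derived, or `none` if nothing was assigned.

Answer: x2=T x3=T

Derivation:
unit clause [3] forces x3=T; simplify:
  drop -3 from [2, -3] -> [2]
  satisfied 2 clause(s); 3 remain; assigned so far: [3]
unit clause [2] forces x2=T; simplify:
  drop -2 from [-4, -2, 1] -> [-4, 1]
  satisfied 2 clause(s); 1 remain; assigned so far: [2, 3]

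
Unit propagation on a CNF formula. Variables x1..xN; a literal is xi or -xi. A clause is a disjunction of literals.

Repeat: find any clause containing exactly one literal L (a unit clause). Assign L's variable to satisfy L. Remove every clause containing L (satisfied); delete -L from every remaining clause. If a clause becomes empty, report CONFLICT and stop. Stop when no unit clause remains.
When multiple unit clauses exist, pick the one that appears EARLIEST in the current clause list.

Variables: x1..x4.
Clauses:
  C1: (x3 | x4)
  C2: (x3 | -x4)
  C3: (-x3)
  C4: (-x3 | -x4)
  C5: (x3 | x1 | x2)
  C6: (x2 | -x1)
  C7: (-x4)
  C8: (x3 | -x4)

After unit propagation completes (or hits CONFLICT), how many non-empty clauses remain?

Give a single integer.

unit clause [-3] forces x3=F; simplify:
  drop 3 from [3, 4] -> [4]
  drop 3 from [3, -4] -> [-4]
  drop 3 from [3, 1, 2] -> [1, 2]
  drop 3 from [3, -4] -> [-4]
  satisfied 2 clause(s); 6 remain; assigned so far: [3]
unit clause [4] forces x4=T; simplify:
  drop -4 from [-4] -> [] (empty!)
  drop -4 from [-4] -> [] (empty!)
  drop -4 from [-4] -> [] (empty!)
  satisfied 1 clause(s); 5 remain; assigned so far: [3, 4]
CONFLICT (empty clause)

Answer: 2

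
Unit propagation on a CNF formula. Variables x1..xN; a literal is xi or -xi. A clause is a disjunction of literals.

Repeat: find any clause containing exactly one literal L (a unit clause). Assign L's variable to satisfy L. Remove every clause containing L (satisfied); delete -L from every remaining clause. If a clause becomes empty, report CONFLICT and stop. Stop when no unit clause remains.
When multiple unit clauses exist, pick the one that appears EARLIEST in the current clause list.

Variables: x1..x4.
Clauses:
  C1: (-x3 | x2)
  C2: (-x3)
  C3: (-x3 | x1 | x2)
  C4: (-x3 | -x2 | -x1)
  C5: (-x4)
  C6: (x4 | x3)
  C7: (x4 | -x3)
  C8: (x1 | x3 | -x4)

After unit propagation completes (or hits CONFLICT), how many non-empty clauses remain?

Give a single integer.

Answer: 0

Derivation:
unit clause [-3] forces x3=F; simplify:
  drop 3 from [4, 3] -> [4]
  drop 3 from [1, 3, -4] -> [1, -4]
  satisfied 5 clause(s); 3 remain; assigned so far: [3]
unit clause [-4] forces x4=F; simplify:
  drop 4 from [4] -> [] (empty!)
  satisfied 2 clause(s); 1 remain; assigned so far: [3, 4]
CONFLICT (empty clause)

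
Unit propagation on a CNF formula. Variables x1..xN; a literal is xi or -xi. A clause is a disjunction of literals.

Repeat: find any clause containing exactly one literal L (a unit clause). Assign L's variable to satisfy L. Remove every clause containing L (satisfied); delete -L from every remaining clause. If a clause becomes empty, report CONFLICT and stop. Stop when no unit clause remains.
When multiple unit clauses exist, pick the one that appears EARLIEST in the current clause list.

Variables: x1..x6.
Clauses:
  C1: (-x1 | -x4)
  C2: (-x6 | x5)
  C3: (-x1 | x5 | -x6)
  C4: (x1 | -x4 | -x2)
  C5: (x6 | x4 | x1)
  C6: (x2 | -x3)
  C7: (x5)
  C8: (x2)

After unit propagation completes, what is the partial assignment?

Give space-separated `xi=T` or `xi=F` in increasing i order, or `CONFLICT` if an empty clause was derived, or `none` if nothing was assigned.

unit clause [5] forces x5=T; simplify:
  satisfied 3 clause(s); 5 remain; assigned so far: [5]
unit clause [2] forces x2=T; simplify:
  drop -2 from [1, -4, -2] -> [1, -4]
  satisfied 2 clause(s); 3 remain; assigned so far: [2, 5]

Answer: x2=T x5=T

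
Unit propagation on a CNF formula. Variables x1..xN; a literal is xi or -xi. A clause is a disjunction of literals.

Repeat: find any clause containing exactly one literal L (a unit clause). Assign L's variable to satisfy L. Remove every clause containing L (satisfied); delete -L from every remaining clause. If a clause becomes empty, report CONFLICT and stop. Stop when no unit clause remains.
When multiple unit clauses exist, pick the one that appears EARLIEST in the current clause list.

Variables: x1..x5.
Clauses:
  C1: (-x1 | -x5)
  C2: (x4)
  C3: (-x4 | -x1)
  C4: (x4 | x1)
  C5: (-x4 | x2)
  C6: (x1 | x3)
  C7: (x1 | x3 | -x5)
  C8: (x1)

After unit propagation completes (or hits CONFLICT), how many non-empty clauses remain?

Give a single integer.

Answer: 3

Derivation:
unit clause [4] forces x4=T; simplify:
  drop -4 from [-4, -1] -> [-1]
  drop -4 from [-4, 2] -> [2]
  satisfied 2 clause(s); 6 remain; assigned so far: [4]
unit clause [-1] forces x1=F; simplify:
  drop 1 from [1, 3] -> [3]
  drop 1 from [1, 3, -5] -> [3, -5]
  drop 1 from [1] -> [] (empty!)
  satisfied 2 clause(s); 4 remain; assigned so far: [1, 4]
CONFLICT (empty clause)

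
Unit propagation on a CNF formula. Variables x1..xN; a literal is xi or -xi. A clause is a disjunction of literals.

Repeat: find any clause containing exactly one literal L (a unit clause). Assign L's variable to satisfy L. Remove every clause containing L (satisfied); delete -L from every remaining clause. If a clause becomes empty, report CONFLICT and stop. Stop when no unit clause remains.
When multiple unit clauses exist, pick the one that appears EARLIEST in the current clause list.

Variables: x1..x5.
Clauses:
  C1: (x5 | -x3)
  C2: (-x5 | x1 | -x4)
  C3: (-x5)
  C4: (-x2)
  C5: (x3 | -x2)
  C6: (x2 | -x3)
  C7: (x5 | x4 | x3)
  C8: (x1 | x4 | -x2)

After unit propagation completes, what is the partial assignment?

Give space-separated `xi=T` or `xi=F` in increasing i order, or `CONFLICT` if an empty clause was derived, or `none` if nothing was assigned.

unit clause [-5] forces x5=F; simplify:
  drop 5 from [5, -3] -> [-3]
  drop 5 from [5, 4, 3] -> [4, 3]
  satisfied 2 clause(s); 6 remain; assigned so far: [5]
unit clause [-3] forces x3=F; simplify:
  drop 3 from [3, -2] -> [-2]
  drop 3 from [4, 3] -> [4]
  satisfied 2 clause(s); 4 remain; assigned so far: [3, 5]
unit clause [-2] forces x2=F; simplify:
  satisfied 3 clause(s); 1 remain; assigned so far: [2, 3, 5]
unit clause [4] forces x4=T; simplify:
  satisfied 1 clause(s); 0 remain; assigned so far: [2, 3, 4, 5]

Answer: x2=F x3=F x4=T x5=F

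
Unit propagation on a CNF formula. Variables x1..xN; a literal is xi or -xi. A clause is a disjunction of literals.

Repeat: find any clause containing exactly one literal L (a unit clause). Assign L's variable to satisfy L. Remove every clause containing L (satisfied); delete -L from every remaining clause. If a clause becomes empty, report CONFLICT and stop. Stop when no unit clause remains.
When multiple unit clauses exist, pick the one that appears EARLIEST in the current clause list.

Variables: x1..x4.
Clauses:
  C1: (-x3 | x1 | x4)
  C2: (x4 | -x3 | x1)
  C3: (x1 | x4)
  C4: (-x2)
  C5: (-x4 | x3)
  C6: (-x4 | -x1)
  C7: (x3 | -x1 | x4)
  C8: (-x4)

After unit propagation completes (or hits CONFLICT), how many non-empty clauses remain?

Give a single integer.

unit clause [-2] forces x2=F; simplify:
  satisfied 1 clause(s); 7 remain; assigned so far: [2]
unit clause [-4] forces x4=F; simplify:
  drop 4 from [-3, 1, 4] -> [-3, 1]
  drop 4 from [4, -3, 1] -> [-3, 1]
  drop 4 from [1, 4] -> [1]
  drop 4 from [3, -1, 4] -> [3, -1]
  satisfied 3 clause(s); 4 remain; assigned so far: [2, 4]
unit clause [1] forces x1=T; simplify:
  drop -1 from [3, -1] -> [3]
  satisfied 3 clause(s); 1 remain; assigned so far: [1, 2, 4]
unit clause [3] forces x3=T; simplify:
  satisfied 1 clause(s); 0 remain; assigned so far: [1, 2, 3, 4]

Answer: 0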